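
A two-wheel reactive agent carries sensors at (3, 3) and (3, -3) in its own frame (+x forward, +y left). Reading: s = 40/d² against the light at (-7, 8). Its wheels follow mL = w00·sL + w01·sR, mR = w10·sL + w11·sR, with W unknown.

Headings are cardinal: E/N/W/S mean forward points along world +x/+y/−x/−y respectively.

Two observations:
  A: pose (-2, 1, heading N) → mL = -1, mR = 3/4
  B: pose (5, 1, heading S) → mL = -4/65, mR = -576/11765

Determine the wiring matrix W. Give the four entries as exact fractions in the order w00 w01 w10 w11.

-1/2 0 1/2 -1/2

obs A: pose=(-2,1,N) → sL=2, sR=1/2, mL=-1, mR=3/4
obs B: pose=(5,1,S) → sL=8/65, sR=40/181, mL=-4/65, mR=-576/11765
sensor matrix S = [[2, 1/2], [8/65, 40/181]]; det S = 4476/11765
solve [mL_A; mL_B] = S·[w00; w01] and [mR_A; mR_B] = S·[w10; w11]:
  w00 = -1/2, w01 = 0, w10 = 1/2, w11 = -1/2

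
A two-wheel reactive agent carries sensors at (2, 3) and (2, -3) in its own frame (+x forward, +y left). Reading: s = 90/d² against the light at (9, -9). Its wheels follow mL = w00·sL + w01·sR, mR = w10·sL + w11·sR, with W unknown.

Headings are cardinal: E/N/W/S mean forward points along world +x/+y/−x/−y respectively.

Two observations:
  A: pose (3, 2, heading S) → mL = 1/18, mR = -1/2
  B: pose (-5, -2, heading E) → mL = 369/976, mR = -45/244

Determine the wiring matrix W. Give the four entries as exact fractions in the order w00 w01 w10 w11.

-1/2 1 -1/2 0

obs A: pose=(3,2,S) → sL=1, sR=5/9, mL=1/18, mR=-1/2
obs B: pose=(-5,-2,E) → sL=45/122, sR=9/16, mL=369/976, mR=-45/244
sensor matrix S = [[1, 5/9], [45/122, 9/16]]; det S = 349/976
solve [mL_A; mL_B] = S·[w00; w01] and [mR_A; mR_B] = S·[w10; w11]:
  w00 = -1/2, w01 = 1, w10 = -1/2, w11 = 0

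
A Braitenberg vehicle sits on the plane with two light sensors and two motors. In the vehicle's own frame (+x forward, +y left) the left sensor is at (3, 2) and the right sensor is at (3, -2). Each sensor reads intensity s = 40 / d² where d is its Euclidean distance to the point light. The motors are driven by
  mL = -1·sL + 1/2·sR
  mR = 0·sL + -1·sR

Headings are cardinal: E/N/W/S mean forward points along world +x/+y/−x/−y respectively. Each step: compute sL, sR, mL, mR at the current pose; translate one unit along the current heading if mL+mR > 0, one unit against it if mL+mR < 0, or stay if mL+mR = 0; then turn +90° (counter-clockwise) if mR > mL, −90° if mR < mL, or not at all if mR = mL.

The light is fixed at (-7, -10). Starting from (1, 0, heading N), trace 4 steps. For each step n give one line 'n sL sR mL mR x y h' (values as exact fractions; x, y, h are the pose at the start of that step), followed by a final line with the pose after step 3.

0 8/41 40/269 -1332/11029 -40/269 1 0 N
1 20/121 4/17 -98/2057 -4/17 1 -1 E
2 40/117 40/61 -100/7137 -40/61 0 -1 S
3 1/2 1/4 -3/8 -1/4 0 0 W
final 1 0 S

n=0: pose=(1,0,N); sL=8/41, sR=40/269; mL=-1332/11029, mR=-40/269; mL+mR=-2972/11029 → advance -1; mR−mL=-308/11029 → turn -1·90°
n=1: pose=(1,-1,E); sL=20/121, sR=4/17; mL=-98/2057, mR=-4/17; mL+mR=-582/2057 → advance -1; mR−mL=-386/2057 → turn -1·90°
n=2: pose=(0,-1,S); sL=40/117, sR=40/61; mL=-100/7137, mR=-40/61; mL+mR=-4780/7137 → advance -1; mR−mL=-4580/7137 → turn -1·90°
n=3: pose=(0,0,W); sL=1/2, sR=1/4; mL=-3/8, mR=-1/4; mL+mR=-5/8 → advance -1; mR−mL=1/8 → turn +1·90°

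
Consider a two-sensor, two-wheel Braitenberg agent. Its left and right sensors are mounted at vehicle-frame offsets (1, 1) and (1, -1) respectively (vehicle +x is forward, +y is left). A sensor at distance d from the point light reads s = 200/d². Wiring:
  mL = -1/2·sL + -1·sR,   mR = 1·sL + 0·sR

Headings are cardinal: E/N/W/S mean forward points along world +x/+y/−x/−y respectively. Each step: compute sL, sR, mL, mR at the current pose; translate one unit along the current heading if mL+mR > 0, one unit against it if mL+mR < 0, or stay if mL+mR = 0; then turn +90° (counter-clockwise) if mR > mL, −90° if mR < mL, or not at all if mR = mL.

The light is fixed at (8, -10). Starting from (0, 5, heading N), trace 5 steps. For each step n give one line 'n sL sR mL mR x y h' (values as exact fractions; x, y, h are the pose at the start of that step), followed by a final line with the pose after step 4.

0 200/337 40/61 -19580/20557 200/337 0 5 N
1 4/5 100/153 -806/765 4/5 0 4 W
2 40/41 200/233 -12860/9553 40/41 1 4 S
3 50/73 25/29 -2550/2117 50/73 1 5 E
4 200/337 40/61 -19580/20557 200/337 0 5 N
final 0 4 W

n=0: pose=(0,5,N); sL=200/337, sR=40/61; mL=-19580/20557, mR=200/337; mL+mR=-7380/20557 → advance -1; mR−mL=31780/20557 → turn +1·90°
n=1: pose=(0,4,W); sL=4/5, sR=100/153; mL=-806/765, mR=4/5; mL+mR=-194/765 → advance -1; mR−mL=1418/765 → turn +1·90°
n=2: pose=(1,4,S); sL=40/41, sR=200/233; mL=-12860/9553, mR=40/41; mL+mR=-3540/9553 → advance -1; mR−mL=22180/9553 → turn +1·90°
n=3: pose=(1,5,E); sL=50/73, sR=25/29; mL=-2550/2117, mR=50/73; mL+mR=-1100/2117 → advance -1; mR−mL=4000/2117 → turn +1·90°
n=4: pose=(0,5,N); sL=200/337, sR=40/61; mL=-19580/20557, mR=200/337; mL+mR=-7380/20557 → advance -1; mR−mL=31780/20557 → turn +1·90°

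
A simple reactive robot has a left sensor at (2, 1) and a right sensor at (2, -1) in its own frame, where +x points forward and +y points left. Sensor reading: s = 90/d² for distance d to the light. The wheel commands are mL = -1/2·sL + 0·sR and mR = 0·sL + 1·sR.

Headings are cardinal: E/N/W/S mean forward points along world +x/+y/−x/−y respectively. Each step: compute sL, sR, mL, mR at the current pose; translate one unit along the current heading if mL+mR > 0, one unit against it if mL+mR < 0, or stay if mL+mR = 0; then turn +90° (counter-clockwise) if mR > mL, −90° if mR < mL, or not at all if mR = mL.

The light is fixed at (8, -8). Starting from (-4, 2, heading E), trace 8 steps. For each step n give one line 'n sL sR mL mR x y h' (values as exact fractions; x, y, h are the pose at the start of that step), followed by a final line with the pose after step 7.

n=0: pose=(-4,2,E); sL=90/221, sR=90/181; mL=-45/221, mR=90/181; mL+mR=11745/40001 → advance +1; mR−mL=28035/40001 → turn +1·90°
n=1: pose=(-3,2,N); sL=5/16, sR=45/122; mL=-5/32, mR=45/122; mL+mR=415/1952 → advance +1; mR−mL=1025/1952 → turn +1·90°
n=2: pose=(-3,3,W); sL=90/269, sR=90/313; mL=-45/269, mR=90/313; mL+mR=10125/84197 → advance +1; mR−mL=38295/84197 → turn +1·90°
n=3: pose=(-4,3,S); sL=45/101, sR=9/25; mL=-45/202, mR=9/25; mL+mR=693/5050 → advance +1; mR−mL=2943/5050 → turn +1·90°
n=4: pose=(-4,2,E); sL=90/221, sR=90/181; mL=-45/221, mR=90/181; mL+mR=11745/40001 → advance +1; mR−mL=28035/40001 → turn +1·90°
n=5: pose=(-3,2,N); sL=5/16, sR=45/122; mL=-5/32, mR=45/122; mL+mR=415/1952 → advance +1; mR−mL=1025/1952 → turn +1·90°
n=6: pose=(-3,3,W); sL=90/269, sR=90/313; mL=-45/269, mR=90/313; mL+mR=10125/84197 → advance +1; mR−mL=38295/84197 → turn +1·90°
n=7: pose=(-4,3,S); sL=45/101, sR=9/25; mL=-45/202, mR=9/25; mL+mR=693/5050 → advance +1; mR−mL=2943/5050 → turn +1·90°

0 90/221 90/181 -45/221 90/181 -4 2 E
1 5/16 45/122 -5/32 45/122 -3 2 N
2 90/269 90/313 -45/269 90/313 -3 3 W
3 45/101 9/25 -45/202 9/25 -4 3 S
4 90/221 90/181 -45/221 90/181 -4 2 E
5 5/16 45/122 -5/32 45/122 -3 2 N
6 90/269 90/313 -45/269 90/313 -3 3 W
7 45/101 9/25 -45/202 9/25 -4 3 S
final -4 2 E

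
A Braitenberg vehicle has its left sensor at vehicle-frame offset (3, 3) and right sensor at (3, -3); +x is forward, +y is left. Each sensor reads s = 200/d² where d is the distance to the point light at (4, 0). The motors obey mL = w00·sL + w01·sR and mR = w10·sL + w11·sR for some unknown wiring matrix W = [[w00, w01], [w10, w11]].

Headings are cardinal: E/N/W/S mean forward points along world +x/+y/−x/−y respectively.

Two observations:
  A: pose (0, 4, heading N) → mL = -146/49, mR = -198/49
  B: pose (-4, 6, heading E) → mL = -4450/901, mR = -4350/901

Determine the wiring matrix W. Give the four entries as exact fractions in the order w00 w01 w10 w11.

obs A: pose=(0,4,N) → sL=100/49, sR=4, mL=-146/49, mR=-198/49
obs B: pose=(-4,6,E) → sL=100/53, sR=100/17, mL=-4450/901, mR=-4350/901
sensor matrix S = [[100/49, 4], [100/53, 100/17]]; det S = 196800/44149
solve [mL_A; mL_B] = S·[w00; w01] and [mR_A; mR_B] = S·[w10; w11]:
  w00 = 1/2, w01 = -1, w10 = -1, w11 = -1/2

1/2 -1 -1 -1/2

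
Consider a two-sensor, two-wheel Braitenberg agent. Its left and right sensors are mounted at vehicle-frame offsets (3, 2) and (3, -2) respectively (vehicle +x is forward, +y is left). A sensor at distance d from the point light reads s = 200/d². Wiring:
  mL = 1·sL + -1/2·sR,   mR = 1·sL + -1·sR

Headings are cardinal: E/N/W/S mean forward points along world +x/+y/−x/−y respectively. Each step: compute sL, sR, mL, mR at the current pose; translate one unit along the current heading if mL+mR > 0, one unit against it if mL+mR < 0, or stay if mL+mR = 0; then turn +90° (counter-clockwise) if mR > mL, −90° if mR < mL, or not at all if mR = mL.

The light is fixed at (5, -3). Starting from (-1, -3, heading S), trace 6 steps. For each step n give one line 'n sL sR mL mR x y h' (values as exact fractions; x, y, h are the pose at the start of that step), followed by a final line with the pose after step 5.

n=0: pose=(-1,-3,S); sL=8, sR=200/73; mL=484/73, mR=384/73; mL+mR=868/73 → advance +1; mR−mL=-100/73 → turn -1·90°
n=1: pose=(-1,-4,W); sL=20/9, sR=100/41; mL=370/369, mR=-80/369; mL+mR=290/369 → advance +1; mR−mL=-50/41 → turn -1·90°
n=2: pose=(-2,-4,N); sL=40/17, sR=200/29; mL=-540/493, mR=-2240/493; mL+mR=-2780/493 → advance -1; mR−mL=-100/29 → turn -1·90°
n=3: pose=(-2,-5,E); sL=25/2, sR=25/4; mL=75/8, mR=25/4; mL+mR=125/8 → advance +1; mR−mL=-25/8 → turn -1·90°
n=4: pose=(-1,-5,S); sL=200/41, sR=200/89; mL=13700/3649, mR=9600/3649; mL+mR=23300/3649 → advance +1; mR−mL=-100/89 → turn -1·90°
n=5: pose=(-1,-6,W); sL=100/53, sR=100/41; mL=1450/2173, mR=-1200/2173; mL+mR=250/2173 → advance +1; mR−mL=-50/41 → turn -1·90°

0 8 200/73 484/73 384/73 -1 -3 S
1 20/9 100/41 370/369 -80/369 -1 -4 W
2 40/17 200/29 -540/493 -2240/493 -2 -4 N
3 25/2 25/4 75/8 25/4 -2 -5 E
4 200/41 200/89 13700/3649 9600/3649 -1 -5 S
5 100/53 100/41 1450/2173 -1200/2173 -1 -6 W
final -2 -6 N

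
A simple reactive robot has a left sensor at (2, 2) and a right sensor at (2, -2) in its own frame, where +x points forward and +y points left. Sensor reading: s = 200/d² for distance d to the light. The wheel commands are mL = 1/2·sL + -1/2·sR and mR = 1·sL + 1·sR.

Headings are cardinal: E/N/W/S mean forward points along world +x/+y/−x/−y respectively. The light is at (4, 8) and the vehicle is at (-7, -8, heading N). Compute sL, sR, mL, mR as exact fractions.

left sensor world pos  = (-9, -6); dL² = 365
right sensor world pos = (-5, -6); dR² = 277
sL = 200/365 = 40/73
sR = 200/277 = 200/277
mL = 1/2·sL + -1/2·sR = -1760/20221
mR = 1·sL + 1·sR = 25680/20221

40/73 200/277 -1760/20221 25680/20221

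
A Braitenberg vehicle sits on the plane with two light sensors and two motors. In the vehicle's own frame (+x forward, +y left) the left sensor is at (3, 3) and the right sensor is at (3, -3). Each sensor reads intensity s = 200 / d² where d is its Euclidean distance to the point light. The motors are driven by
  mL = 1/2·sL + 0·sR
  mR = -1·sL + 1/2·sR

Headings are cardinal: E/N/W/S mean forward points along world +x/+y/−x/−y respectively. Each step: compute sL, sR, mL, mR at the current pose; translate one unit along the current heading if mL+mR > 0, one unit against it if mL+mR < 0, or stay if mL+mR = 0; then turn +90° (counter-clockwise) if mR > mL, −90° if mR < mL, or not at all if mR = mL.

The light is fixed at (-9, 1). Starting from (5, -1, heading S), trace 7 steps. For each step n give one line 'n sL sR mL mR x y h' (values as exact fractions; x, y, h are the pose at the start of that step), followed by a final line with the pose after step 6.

n=0: pose=(5,-1,S); sL=100/157, sR=100/73; mL=50/157, mR=550/11461; mL+mR=4200/11461 → advance +1; mR−mL=-3100/11461 → turn -1·90°
n=1: pose=(5,-2,W); sL=200/157, sR=200/121; mL=100/157, mR=-8500/18997; mL+mR=3600/18997 → advance +1; mR−mL=-20600/18997 → turn -1·90°
n=2: pose=(4,-2,N); sL=2, sR=25/32; mL=1, mR=-103/64; mL+mR=-39/64 → advance -1; mR−mL=-167/64 → turn -1·90°
n=3: pose=(4,-3,E); sL=200/257, sR=40/61; mL=100/257, mR=-7060/15677; mL+mR=-960/15677 → advance -1; mR−mL=-13160/15677 → turn -1·90°
n=4: pose=(3,-3,S); sL=100/137, sR=20/13; mL=50/137, mR=70/1781; mL+mR=720/1781 → advance +1; mR−mL=-580/1781 → turn -1·90°
n=5: pose=(3,-4,W); sL=40/29, sR=40/17; mL=20/29, mR=-100/493; mL+mR=240/493 → advance +1; mR−mL=-440/493 → turn -1·90°
n=6: pose=(2,-4,N); sL=50/17, sR=1; mL=25/17, mR=-83/34; mL+mR=-33/34 → advance -1; mR−mL=-133/34 → turn -1·90°

0 100/157 100/73 50/157 550/11461 5 -1 S
1 200/157 200/121 100/157 -8500/18997 5 -2 W
2 2 25/32 1 -103/64 4 -2 N
3 200/257 40/61 100/257 -7060/15677 4 -3 E
4 100/137 20/13 50/137 70/1781 3 -3 S
5 40/29 40/17 20/29 -100/493 3 -4 W
6 50/17 1 25/17 -83/34 2 -4 N
final 2 -5 E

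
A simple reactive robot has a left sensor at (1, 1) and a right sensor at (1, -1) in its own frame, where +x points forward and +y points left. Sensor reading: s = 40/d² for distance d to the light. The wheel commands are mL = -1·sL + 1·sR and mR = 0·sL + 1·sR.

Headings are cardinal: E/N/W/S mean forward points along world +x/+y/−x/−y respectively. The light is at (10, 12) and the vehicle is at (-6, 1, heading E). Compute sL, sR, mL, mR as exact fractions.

8/65 40/369 -352/23985 40/369

left sensor world pos  = (-5, 2); dL² = 325
right sensor world pos = (-5, 0); dR² = 369
sL = 40/325 = 8/65
sR = 40/369 = 40/369
mL = -1·sL + 1·sR = -352/23985
mR = 0·sL + 1·sR = 40/369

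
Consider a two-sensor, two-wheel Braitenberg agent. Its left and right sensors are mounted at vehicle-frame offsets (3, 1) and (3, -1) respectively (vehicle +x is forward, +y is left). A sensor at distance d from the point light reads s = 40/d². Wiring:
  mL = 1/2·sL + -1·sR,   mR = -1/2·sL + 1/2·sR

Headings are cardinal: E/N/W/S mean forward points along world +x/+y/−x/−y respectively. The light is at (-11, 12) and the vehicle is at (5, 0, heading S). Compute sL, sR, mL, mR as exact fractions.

left sensor world pos  = (6, -3); dL² = 514
right sensor world pos = (4, -3); dR² = 450
sL = 40/514 = 20/257
sR = 40/450 = 4/45
mL = 1/2·sL + -1·sR = -578/11565
mR = -1/2·sL + 1/2·sR = 64/11565

20/257 4/45 -578/11565 64/11565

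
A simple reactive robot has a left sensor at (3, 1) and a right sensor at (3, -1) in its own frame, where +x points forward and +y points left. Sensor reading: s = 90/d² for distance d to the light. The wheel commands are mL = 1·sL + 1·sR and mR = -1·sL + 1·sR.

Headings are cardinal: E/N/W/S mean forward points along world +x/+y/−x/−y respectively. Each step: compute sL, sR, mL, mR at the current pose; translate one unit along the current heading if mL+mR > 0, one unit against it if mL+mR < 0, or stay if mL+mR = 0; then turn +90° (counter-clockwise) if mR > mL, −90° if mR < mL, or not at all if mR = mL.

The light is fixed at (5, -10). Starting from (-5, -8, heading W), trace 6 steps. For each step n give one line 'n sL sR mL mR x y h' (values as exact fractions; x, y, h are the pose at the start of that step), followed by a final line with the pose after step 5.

0 9/17 45/89 1566/1513 -36/1513 -5 -8 W
1 90/169 18/25 5292/4225 792/4225 -6 -8 N
2 9/8 45/34 333/136 27/136 -6 -7 E
3 10/9 90/121 2020/1089 -400/1089 -5 -7 S
4 9/17 45/89 1566/1513 -36/1513 -5 -8 W
5 90/169 18/25 5292/4225 792/4225 -6 -8 N
final -6 -7 E

n=0: pose=(-5,-8,W); sL=9/17, sR=45/89; mL=1566/1513, mR=-36/1513; mL+mR=90/89 → advance +1; mR−mL=-18/17 → turn -1·90°
n=1: pose=(-6,-8,N); sL=90/169, sR=18/25; mL=5292/4225, mR=792/4225; mL+mR=36/25 → advance +1; mR−mL=-180/169 → turn -1·90°
n=2: pose=(-6,-7,E); sL=9/8, sR=45/34; mL=333/136, mR=27/136; mL+mR=45/17 → advance +1; mR−mL=-9/4 → turn -1·90°
n=3: pose=(-5,-7,S); sL=10/9, sR=90/121; mL=2020/1089, mR=-400/1089; mL+mR=180/121 → advance +1; mR−mL=-20/9 → turn -1·90°
n=4: pose=(-5,-8,W); sL=9/17, sR=45/89; mL=1566/1513, mR=-36/1513; mL+mR=90/89 → advance +1; mR−mL=-18/17 → turn -1·90°
n=5: pose=(-6,-8,N); sL=90/169, sR=18/25; mL=5292/4225, mR=792/4225; mL+mR=36/25 → advance +1; mR−mL=-180/169 → turn -1·90°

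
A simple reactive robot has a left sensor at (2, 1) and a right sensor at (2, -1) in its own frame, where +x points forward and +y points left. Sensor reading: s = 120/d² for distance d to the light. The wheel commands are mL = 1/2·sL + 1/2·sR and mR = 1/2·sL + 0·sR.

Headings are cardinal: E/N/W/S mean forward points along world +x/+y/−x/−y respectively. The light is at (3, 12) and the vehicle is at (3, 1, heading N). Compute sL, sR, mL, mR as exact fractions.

60/41 60/41 60/41 30/41

left sensor world pos  = (2, 3); dL² = 82
right sensor world pos = (4, 3); dR² = 82
sL = 120/82 = 60/41
sR = 120/82 = 60/41
mL = 1/2·sL + 1/2·sR = 60/41
mR = 1/2·sL + 0·sR = 30/41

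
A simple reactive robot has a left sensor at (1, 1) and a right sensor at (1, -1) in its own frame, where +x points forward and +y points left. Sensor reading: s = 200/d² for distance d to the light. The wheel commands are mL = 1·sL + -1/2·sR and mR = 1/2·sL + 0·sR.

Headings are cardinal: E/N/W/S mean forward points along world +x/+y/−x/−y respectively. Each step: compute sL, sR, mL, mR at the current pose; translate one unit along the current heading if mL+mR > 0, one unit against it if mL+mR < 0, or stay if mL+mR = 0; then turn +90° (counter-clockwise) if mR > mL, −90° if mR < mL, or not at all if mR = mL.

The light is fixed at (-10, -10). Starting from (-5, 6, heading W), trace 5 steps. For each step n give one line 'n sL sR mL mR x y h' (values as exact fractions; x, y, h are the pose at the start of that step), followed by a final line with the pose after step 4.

n=0: pose=(-5,6,W); sL=200/241, sR=40/61; mL=7380/14701, mR=100/241; mL+mR=13480/14701 → advance +1; mR−mL=-1280/14701 → turn -1·90°
n=1: pose=(-6,6,N); sL=100/149, sR=100/157; mL=8250/23393, mR=50/149; mL+mR=16100/23393 → advance +1; mR−mL=-400/23393 → turn -1·90°
n=2: pose=(-6,7,E); sL=200/349, sR=200/281; mL=21300/98069, mR=100/349; mL+mR=49400/98069 → advance +1; mR−mL=6800/98069 → turn +1·90°
n=3: pose=(-5,7,N); sL=10/17, sR=5/9; mL=95/306, mR=5/17; mL+mR=185/306 → advance +1; mR−mL=-5/306 → turn -1·90°
n=4: pose=(-5,8,E); sL=200/397, sR=8/13; mL=1012/5161, mR=100/397; mL+mR=2312/5161 → advance +1; mR−mL=288/5161 → turn +1·90°

0 200/241 40/61 7380/14701 100/241 -5 6 W
1 100/149 100/157 8250/23393 50/149 -6 6 N
2 200/349 200/281 21300/98069 100/349 -6 7 E
3 10/17 5/9 95/306 5/17 -5 7 N
4 200/397 8/13 1012/5161 100/397 -5 8 E
final -4 8 N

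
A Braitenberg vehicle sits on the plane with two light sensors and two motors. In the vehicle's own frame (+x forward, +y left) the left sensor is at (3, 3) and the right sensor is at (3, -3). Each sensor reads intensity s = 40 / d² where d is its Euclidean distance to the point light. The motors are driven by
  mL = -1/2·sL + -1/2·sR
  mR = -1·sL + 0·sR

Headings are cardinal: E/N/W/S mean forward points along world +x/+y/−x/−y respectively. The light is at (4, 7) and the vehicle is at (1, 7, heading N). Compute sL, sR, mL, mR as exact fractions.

8/9 40/9 -8/3 -8/9

left sensor world pos  = (-2, 10); dL² = 45
right sensor world pos = (4, 10); dR² = 9
sL = 40/45 = 8/9
sR = 40/9 = 40/9
mL = -1/2·sL + -1/2·sR = -8/3
mR = -1·sL + 0·sR = -8/9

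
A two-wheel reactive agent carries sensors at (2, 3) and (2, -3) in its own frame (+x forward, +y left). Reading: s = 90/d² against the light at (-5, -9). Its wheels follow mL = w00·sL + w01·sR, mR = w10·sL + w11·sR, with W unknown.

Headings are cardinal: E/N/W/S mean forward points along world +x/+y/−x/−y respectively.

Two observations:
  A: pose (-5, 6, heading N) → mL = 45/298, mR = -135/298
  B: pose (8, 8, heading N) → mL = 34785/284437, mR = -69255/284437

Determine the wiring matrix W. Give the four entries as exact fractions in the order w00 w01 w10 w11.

obs A: pose=(-5,6,N) → sL=45/149, sR=45/149, mL=45/298, mR=-135/298
obs B: pose=(8,8,N) → sL=90/461, sR=90/617, mL=34785/284437, mR=-69255/284437
sensor matrix S = [[45/149, 45/149], [90/461, 90/617]]; det S = -631800/42381113
solve [mL_A; mL_B] = S·[w00; w01] and [mR_A; mR_B] = S·[w10; w11]:
  w00 = 1, w01 = -1/2, w10 = -1/2, w11 = -1

1 -1/2 -1/2 -1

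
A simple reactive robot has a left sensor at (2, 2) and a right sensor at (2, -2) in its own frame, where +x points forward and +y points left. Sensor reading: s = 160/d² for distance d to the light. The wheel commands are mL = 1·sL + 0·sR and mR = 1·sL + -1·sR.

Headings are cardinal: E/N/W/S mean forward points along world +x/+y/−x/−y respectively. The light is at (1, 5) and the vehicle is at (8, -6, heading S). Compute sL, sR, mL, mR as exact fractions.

left sensor world pos  = (10, -8); dL² = 250
right sensor world pos = (6, -8); dR² = 194
sL = 160/250 = 16/25
sR = 160/194 = 80/97
mL = 1·sL + 0·sR = 16/25
mR = 1·sL + -1·sR = -448/2425

16/25 80/97 16/25 -448/2425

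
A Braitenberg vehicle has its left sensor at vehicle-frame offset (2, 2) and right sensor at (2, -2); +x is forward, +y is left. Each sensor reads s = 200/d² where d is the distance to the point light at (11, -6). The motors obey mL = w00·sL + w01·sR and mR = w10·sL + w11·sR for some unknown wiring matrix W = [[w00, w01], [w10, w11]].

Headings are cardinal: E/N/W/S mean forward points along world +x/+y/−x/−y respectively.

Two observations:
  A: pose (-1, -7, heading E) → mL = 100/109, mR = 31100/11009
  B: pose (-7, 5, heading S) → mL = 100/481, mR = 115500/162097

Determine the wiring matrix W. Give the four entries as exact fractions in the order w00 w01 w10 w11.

obs A: pose=(-1,-7,E) → sL=200/101, sR=200/109, mL=100/109, mR=31100/11009
obs B: pose=(-7,5,S) → sL=200/337, sR=200/481, mL=100/481, mR=115500/162097
sensor matrix S = [[200/101, 200/109], [200/337, 200/481]]; det S = -473920000/1784525873
solve [mL_A; mL_B] = S·[w00; w01] and [mR_A; mR_B] = S·[w10; w11]:
  w00 = 0, w01 = 1/2, w10 = 1/2, w11 = 1

0 1/2 1/2 1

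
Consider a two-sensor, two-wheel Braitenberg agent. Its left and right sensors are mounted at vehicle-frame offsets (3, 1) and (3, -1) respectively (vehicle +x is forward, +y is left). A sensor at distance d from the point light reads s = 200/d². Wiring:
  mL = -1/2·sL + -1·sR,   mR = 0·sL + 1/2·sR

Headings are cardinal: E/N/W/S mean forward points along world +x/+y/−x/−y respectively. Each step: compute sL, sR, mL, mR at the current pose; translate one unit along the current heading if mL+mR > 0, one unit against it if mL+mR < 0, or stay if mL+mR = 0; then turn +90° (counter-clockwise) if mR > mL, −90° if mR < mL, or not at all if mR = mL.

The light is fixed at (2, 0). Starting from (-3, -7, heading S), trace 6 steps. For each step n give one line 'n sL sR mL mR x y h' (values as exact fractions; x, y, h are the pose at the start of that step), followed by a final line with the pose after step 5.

n=0: pose=(-3,-7,S); sL=50/29, sR=25/17; mL=-1150/493, mR=25/34; mL+mR=-1575/986 → advance -1; mR−mL=3025/986 → turn +1·90°
n=1: pose=(-3,-6,E); sL=200/29, sR=200/53; mL=-11100/1537, mR=100/53; mL+mR=-8200/1537 → advance -1; mR−mL=14000/1537 → turn +1·90°
n=2: pose=(-4,-6,N); sL=100/29, sR=100/17; mL=-3750/493, mR=50/17; mL+mR=-2300/493 → advance -1; mR−mL=5200/493 → turn +1·90°
n=3: pose=(-4,-7,W); sL=40/29, sR=200/117; mL=-8140/3393, mR=100/117; mL+mR=-5240/3393 → advance -1; mR−mL=3680/1131 → turn +1·90°
n=4: pose=(-3,-7,S); sL=50/29, sR=25/17; mL=-1150/493, mR=25/34; mL+mR=-1575/986 → advance -1; mR−mL=3025/986 → turn +1·90°
n=5: pose=(-3,-6,E); sL=200/29, sR=200/53; mL=-11100/1537, mR=100/53; mL+mR=-8200/1537 → advance -1; mR−mL=14000/1537 → turn +1·90°

0 50/29 25/17 -1150/493 25/34 -3 -7 S
1 200/29 200/53 -11100/1537 100/53 -3 -6 E
2 100/29 100/17 -3750/493 50/17 -4 -6 N
3 40/29 200/117 -8140/3393 100/117 -4 -7 W
4 50/29 25/17 -1150/493 25/34 -3 -7 S
5 200/29 200/53 -11100/1537 100/53 -3 -6 E
final -4 -6 N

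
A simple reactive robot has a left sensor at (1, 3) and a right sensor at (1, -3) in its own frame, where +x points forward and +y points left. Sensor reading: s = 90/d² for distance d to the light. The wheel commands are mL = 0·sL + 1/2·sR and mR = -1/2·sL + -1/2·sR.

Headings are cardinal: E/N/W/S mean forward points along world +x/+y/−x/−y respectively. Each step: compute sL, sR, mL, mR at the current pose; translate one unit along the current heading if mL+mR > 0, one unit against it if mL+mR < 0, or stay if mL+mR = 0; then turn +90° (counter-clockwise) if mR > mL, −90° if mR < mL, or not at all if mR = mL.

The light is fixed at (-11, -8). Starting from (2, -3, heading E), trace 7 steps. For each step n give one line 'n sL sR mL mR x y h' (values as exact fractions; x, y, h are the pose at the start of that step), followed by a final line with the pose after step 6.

n=0: pose=(2,-3,E); sL=9/26, sR=9/20; mL=9/40, mR=-207/520; mL+mR=-9/52 → advance -1; mR−mL=-81/130 → turn -1·90°
n=1: pose=(1,-3,S); sL=90/241, sR=90/97; mL=45/97, mR=-15210/23377; mL+mR=-45/241 → advance -1; mR−mL=-26055/23377 → turn -1·90°
n=2: pose=(1,-2,W); sL=9/13, sR=45/101; mL=45/202, mR=-747/1313; mL+mR=-9/26 → advance -1; mR−mL=-2079/2626 → turn -1·90°
n=3: pose=(2,-2,N); sL=90/149, sR=18/61; mL=9/61, mR=-4086/9089; mL+mR=-45/149 → advance -1; mR−mL=-5427/9089 → turn -1·90°
n=4: pose=(2,-3,E); sL=9/26, sR=9/20; mL=9/40, mR=-207/520; mL+mR=-9/52 → advance -1; mR−mL=-81/130 → turn -1·90°
n=5: pose=(1,-3,S); sL=90/241, sR=90/97; mL=45/97, mR=-15210/23377; mL+mR=-45/241 → advance -1; mR−mL=-26055/23377 → turn -1·90°
n=6: pose=(1,-2,W); sL=9/13, sR=45/101; mL=45/202, mR=-747/1313; mL+mR=-9/26 → advance -1; mR−mL=-2079/2626 → turn -1·90°

0 9/26 9/20 9/40 -207/520 2 -3 E
1 90/241 90/97 45/97 -15210/23377 1 -3 S
2 9/13 45/101 45/202 -747/1313 1 -2 W
3 90/149 18/61 9/61 -4086/9089 2 -2 N
4 9/26 9/20 9/40 -207/520 2 -3 E
5 90/241 90/97 45/97 -15210/23377 1 -3 S
6 9/13 45/101 45/202 -747/1313 1 -2 W
final 2 -2 N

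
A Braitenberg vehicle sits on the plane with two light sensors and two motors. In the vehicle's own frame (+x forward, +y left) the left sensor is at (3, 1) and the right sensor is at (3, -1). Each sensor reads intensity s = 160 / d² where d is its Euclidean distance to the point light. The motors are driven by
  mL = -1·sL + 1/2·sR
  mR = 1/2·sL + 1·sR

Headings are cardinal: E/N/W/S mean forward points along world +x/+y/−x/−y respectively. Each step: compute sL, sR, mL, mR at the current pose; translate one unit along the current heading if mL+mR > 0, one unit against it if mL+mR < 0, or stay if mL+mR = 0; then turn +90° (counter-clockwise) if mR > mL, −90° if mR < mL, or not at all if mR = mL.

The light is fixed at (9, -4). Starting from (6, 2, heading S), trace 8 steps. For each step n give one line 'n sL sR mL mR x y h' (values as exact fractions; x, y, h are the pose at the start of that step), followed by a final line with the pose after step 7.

0 160/13 32/5 -592/65 816/65 6 2 S
1 40/9 10 5/9 110/9 6 1 E
2 160/73 32/13 -912/949 3376/949 7 1 N
3 16/5 80/37 -392/185 696/185 7 2 W
4 160/13 32/5 -592/65 816/65 6 2 S
5 40/9 10 5/9 110/9 6 1 E
6 160/73 32/13 -912/949 3376/949 7 1 N
7 16/5 80/37 -392/185 696/185 7 2 W
final 6 2 S

n=0: pose=(6,2,S); sL=160/13, sR=32/5; mL=-592/65, mR=816/65; mL+mR=224/65 → advance +1; mR−mL=1408/65 → turn +1·90°
n=1: pose=(6,1,E); sL=40/9, sR=10; mL=5/9, mR=110/9; mL+mR=115/9 → advance +1; mR−mL=35/3 → turn +1·90°
n=2: pose=(7,1,N); sL=160/73, sR=32/13; mL=-912/949, mR=3376/949; mL+mR=2464/949 → advance +1; mR−mL=4288/949 → turn +1·90°
n=3: pose=(7,2,W); sL=16/5, sR=80/37; mL=-392/185, mR=696/185; mL+mR=304/185 → advance +1; mR−mL=1088/185 → turn +1·90°
n=4: pose=(6,2,S); sL=160/13, sR=32/5; mL=-592/65, mR=816/65; mL+mR=224/65 → advance +1; mR−mL=1408/65 → turn +1·90°
n=5: pose=(6,1,E); sL=40/9, sR=10; mL=5/9, mR=110/9; mL+mR=115/9 → advance +1; mR−mL=35/3 → turn +1·90°
n=6: pose=(7,1,N); sL=160/73, sR=32/13; mL=-912/949, mR=3376/949; mL+mR=2464/949 → advance +1; mR−mL=4288/949 → turn +1·90°
n=7: pose=(7,2,W); sL=16/5, sR=80/37; mL=-392/185, mR=696/185; mL+mR=304/185 → advance +1; mR−mL=1088/185 → turn +1·90°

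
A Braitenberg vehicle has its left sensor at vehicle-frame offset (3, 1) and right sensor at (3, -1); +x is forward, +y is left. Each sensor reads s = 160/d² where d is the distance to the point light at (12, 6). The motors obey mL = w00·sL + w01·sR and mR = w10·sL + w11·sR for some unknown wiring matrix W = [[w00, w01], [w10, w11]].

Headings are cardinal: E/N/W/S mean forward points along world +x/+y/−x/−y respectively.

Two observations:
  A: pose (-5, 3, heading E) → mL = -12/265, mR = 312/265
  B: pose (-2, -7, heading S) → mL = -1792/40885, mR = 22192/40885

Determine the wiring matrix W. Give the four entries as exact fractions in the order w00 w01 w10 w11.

obs A: pose=(-5,3,E) → sL=4/5, sR=40/53, mL=-12/265, mR=312/265
obs B: pose=(-2,-7,S) → sL=32/85, sR=160/481, mL=-1792/40885, mR=22192/40885
sensor matrix S = [[4/5, 40/53], [32/85, 160/481]]; det S = -7808/433381
solve [mL_A; mL_B] = S·[w00; w01] and [mR_A; mR_B] = S·[w10; w11]:
  w00 = -1, w01 = 1, w10 = 1, w11 = 1/2

-1 1 1 1/2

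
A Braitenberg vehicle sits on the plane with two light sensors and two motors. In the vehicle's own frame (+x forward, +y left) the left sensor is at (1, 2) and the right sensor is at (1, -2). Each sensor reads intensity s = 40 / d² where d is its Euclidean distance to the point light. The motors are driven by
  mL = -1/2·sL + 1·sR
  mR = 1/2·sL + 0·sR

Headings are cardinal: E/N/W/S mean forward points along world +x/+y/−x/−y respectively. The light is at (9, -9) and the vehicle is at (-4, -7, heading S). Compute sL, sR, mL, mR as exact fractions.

20/61 20/113 90/6893 10/61

left sensor world pos  = (-2, -8); dL² = 122
right sensor world pos = (-6, -8); dR² = 226
sL = 40/122 = 20/61
sR = 40/226 = 20/113
mL = -1/2·sL + 1·sR = 90/6893
mR = 1/2·sL + 0·sR = 10/61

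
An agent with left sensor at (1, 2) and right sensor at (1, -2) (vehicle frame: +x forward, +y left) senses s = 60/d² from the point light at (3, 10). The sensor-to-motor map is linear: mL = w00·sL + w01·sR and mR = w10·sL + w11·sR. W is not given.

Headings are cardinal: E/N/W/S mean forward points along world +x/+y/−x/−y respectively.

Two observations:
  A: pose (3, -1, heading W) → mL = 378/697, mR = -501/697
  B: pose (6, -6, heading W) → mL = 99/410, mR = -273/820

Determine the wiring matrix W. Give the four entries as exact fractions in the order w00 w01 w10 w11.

1/2 1/2 -1 -1/2

obs A: pose=(3,-1,W) → sL=6/17, sR=30/41, mL=378/697, mR=-501/697
obs B: pose=(6,-6,W) → sL=15/82, sR=3/10, mL=99/410, mR=-273/820
sensor matrix S = [[6/17, 30/41], [15/82, 3/10]]; det S = -3996/142885
solve [mL_A; mL_B] = S·[w00; w01] and [mR_A; mR_B] = S·[w10; w11]:
  w00 = 1/2, w01 = 1/2, w10 = -1, w11 = -1/2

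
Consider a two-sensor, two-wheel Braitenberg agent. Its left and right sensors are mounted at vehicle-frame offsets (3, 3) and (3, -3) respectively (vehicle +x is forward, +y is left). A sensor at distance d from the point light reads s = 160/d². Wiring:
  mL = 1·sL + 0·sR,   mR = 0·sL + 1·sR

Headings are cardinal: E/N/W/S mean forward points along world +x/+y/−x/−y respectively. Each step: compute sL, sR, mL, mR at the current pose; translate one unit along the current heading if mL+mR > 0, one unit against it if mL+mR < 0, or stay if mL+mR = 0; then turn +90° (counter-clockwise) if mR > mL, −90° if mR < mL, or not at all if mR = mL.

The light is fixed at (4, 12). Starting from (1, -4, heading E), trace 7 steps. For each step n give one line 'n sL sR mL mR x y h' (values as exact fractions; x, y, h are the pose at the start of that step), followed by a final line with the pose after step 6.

0 160/169 160/361 160/169 160/361 1 -4 E
1 80/181 80/193 80/181 80/193 2 -4 S
2 32/85 160/221 32/85 160/221 2 -5 W
3 2/5 40/109 2/5 40/109 1 -5 S
4 160/477 160/261 160/477 160/261 1 -6 W
5 80/221 16/49 80/221 16/49 0 -6 S
6 160/533 32/61 160/533 32/61 0 -7 W
final -1 -7 S

n=0: pose=(1,-4,E); sL=160/169, sR=160/361; mL=160/169, mR=160/361; mL+mR=84800/61009 → advance +1; mR−mL=-30720/61009 → turn -1·90°
n=1: pose=(2,-4,S); sL=80/181, sR=80/193; mL=80/181, mR=80/193; mL+mR=29920/34933 → advance +1; mR−mL=-960/34933 → turn -1·90°
n=2: pose=(2,-5,W); sL=32/85, sR=160/221; mL=32/85, mR=160/221; mL+mR=1216/1105 → advance +1; mR−mL=384/1105 → turn +1·90°
n=3: pose=(1,-5,S); sL=2/5, sR=40/109; mL=2/5, mR=40/109; mL+mR=418/545 → advance +1; mR−mL=-18/545 → turn -1·90°
n=4: pose=(1,-6,W); sL=160/477, sR=160/261; mL=160/477, mR=160/261; mL+mR=13120/13833 → advance +1; mR−mL=1280/4611 → turn +1·90°
n=5: pose=(0,-6,S); sL=80/221, sR=16/49; mL=80/221, mR=16/49; mL+mR=7456/10829 → advance +1; mR−mL=-384/10829 → turn -1·90°
n=6: pose=(0,-7,W); sL=160/533, sR=32/61; mL=160/533, mR=32/61; mL+mR=26816/32513 → advance +1; mR−mL=7296/32513 → turn +1·90°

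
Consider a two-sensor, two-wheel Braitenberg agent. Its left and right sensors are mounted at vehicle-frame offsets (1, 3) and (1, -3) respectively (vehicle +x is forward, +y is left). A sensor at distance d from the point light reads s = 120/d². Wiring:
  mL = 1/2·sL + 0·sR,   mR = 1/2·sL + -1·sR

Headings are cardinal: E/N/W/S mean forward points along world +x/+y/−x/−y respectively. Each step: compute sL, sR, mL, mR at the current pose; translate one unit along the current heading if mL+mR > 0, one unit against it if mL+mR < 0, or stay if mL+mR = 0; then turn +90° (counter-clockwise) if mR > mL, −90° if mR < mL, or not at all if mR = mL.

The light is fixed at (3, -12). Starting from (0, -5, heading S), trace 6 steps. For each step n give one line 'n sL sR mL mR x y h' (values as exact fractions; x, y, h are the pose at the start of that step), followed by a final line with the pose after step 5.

0 10/3 5/3 5/3 0 0 -5 S
1 24/5 120/97 12/5 564/485 0 -6 W
2 60/49 12/5 30/49 -438/245 -1 -6 N
3 120/73 120/13 60/73 -7980/949 -1 -7 E
4 6 3/2 3 3/2 -2 -7 S
5 120/37 24/17 60/37 132/629 -2 -8 W
final -3 -8 N

n=0: pose=(0,-5,S); sL=10/3, sR=5/3; mL=5/3, mR=0; mL+mR=5/3 → advance +1; mR−mL=-5/3 → turn -1·90°
n=1: pose=(0,-6,W); sL=24/5, sR=120/97; mL=12/5, mR=564/485; mL+mR=1728/485 → advance +1; mR−mL=-120/97 → turn -1·90°
n=2: pose=(-1,-6,N); sL=60/49, sR=12/5; mL=30/49, mR=-438/245; mL+mR=-288/245 → advance -1; mR−mL=-12/5 → turn -1·90°
n=3: pose=(-1,-7,E); sL=120/73, sR=120/13; mL=60/73, mR=-7980/949; mL+mR=-7200/949 → advance -1; mR−mL=-120/13 → turn -1·90°
n=4: pose=(-2,-7,S); sL=6, sR=3/2; mL=3, mR=3/2; mL+mR=9/2 → advance +1; mR−mL=-3/2 → turn -1·90°
n=5: pose=(-2,-8,W); sL=120/37, sR=24/17; mL=60/37, mR=132/629; mL+mR=1152/629 → advance +1; mR−mL=-24/17 → turn -1·90°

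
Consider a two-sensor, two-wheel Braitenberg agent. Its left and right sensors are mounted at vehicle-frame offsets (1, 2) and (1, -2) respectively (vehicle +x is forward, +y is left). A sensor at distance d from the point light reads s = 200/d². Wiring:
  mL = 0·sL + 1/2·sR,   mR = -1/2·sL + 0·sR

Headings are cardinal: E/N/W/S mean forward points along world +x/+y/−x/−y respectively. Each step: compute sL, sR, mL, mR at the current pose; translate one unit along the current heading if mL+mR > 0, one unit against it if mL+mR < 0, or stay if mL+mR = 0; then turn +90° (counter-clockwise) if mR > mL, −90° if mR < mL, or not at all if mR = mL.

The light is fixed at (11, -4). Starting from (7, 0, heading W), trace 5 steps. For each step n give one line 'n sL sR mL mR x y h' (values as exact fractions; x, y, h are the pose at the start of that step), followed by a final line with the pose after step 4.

n=0: pose=(7,0,W); sL=200/29, sR=200/61; mL=100/61, mR=-100/29; mL+mR=-3200/1769 → advance -1; mR−mL=-9000/1769 → turn -1·90°
n=1: pose=(8,0,N); sL=4, sR=100/13; mL=50/13, mR=-2; mL+mR=24/13 → advance +1; mR−mL=-76/13 → turn -1·90°
n=2: pose=(8,1,E); sL=200/53, sR=200/13; mL=100/13, mR=-100/53; mL+mR=4000/689 → advance +1; mR−mL=-6600/689 → turn -1·90°
n=3: pose=(9,1,S); sL=25/2, sR=25/4; mL=25/8, mR=-25/4; mL+mR=-25/8 → advance -1; mR−mL=-75/8 → turn -1·90°
n=4: pose=(9,2,W); sL=8, sR=200/73; mL=100/73, mR=-4; mL+mR=-192/73 → advance -1; mR−mL=-392/73 → turn -1·90°

0 200/29 200/61 100/61 -100/29 7 0 W
1 4 100/13 50/13 -2 8 0 N
2 200/53 200/13 100/13 -100/53 8 1 E
3 25/2 25/4 25/8 -25/4 9 1 S
4 8 200/73 100/73 -4 9 2 W
final 10 2 N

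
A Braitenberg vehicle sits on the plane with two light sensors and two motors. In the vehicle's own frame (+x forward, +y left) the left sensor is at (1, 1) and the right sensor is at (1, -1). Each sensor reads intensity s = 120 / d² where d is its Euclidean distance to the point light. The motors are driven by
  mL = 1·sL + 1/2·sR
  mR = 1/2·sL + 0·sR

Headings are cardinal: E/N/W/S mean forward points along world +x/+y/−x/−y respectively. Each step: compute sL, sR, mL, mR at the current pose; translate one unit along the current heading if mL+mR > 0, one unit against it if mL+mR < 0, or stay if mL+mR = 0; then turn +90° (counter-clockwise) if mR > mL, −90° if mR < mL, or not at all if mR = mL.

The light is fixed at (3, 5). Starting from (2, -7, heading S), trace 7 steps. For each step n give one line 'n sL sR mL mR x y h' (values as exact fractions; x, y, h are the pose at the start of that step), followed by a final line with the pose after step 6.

n=0: pose=(2,-7,S); sL=120/169, sR=120/173; mL=30900/29237, mR=60/169; mL+mR=41280/29237 → advance +1; mR−mL=-20520/29237 → turn -1·90°
n=1: pose=(2,-8,W); sL=3/5, sR=30/37; mL=186/185, mR=3/10; mL+mR=483/370 → advance +1; mR−mL=-261/370 → turn -1·90°
n=2: pose=(1,-8,N); sL=40/51, sR=24/29; mL=1772/1479, mR=20/51; mL+mR=784/493 → advance +1; mR−mL=-1192/1479 → turn -1·90°
n=3: pose=(1,-7,E); sL=60/61, sR=12/17; mL=1386/1037, mR=30/61; mL+mR=1896/1037 → advance +1; mR−mL=-876/1037 → turn -1·90°
n=4: pose=(2,-7,S); sL=120/169, sR=120/173; mL=30900/29237, mR=60/169; mL+mR=41280/29237 → advance +1; mR−mL=-20520/29237 → turn -1·90°
n=5: pose=(2,-8,W); sL=3/5, sR=30/37; mL=186/185, mR=3/10; mL+mR=483/370 → advance +1; mR−mL=-261/370 → turn -1·90°
n=6: pose=(1,-8,N); sL=40/51, sR=24/29; mL=1772/1479, mR=20/51; mL+mR=784/493 → advance +1; mR−mL=-1192/1479 → turn -1·90°

0 120/169 120/173 30900/29237 60/169 2 -7 S
1 3/5 30/37 186/185 3/10 2 -8 W
2 40/51 24/29 1772/1479 20/51 1 -8 N
3 60/61 12/17 1386/1037 30/61 1 -7 E
4 120/169 120/173 30900/29237 60/169 2 -7 S
5 3/5 30/37 186/185 3/10 2 -8 W
6 40/51 24/29 1772/1479 20/51 1 -8 N
final 1 -7 E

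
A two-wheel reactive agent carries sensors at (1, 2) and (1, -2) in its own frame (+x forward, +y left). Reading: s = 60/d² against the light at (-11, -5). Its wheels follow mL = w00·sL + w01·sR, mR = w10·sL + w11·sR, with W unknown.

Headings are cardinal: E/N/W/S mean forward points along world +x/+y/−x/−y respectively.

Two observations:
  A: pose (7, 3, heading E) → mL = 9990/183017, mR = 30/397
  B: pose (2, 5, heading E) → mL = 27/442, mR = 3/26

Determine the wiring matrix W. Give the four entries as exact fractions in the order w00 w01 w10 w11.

obs A: pose=(7,3,E) → sL=60/461, sR=60/397, mL=9990/183017, mR=30/397
obs B: pose=(2,5,E) → sL=3/17, sR=3/13, mL=27/442, mR=3/26
sensor matrix S = [[60/461, 60/397], [3/17, 3/13]]; det S = 136080/40446757
solve [mL_A; mL_B] = S·[w00; w01] and [mR_A; mR_B] = S·[w10; w11]:
  w00 = 1, w01 = -1/2, w10 = 0, w11 = 1/2

1 -1/2 0 1/2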